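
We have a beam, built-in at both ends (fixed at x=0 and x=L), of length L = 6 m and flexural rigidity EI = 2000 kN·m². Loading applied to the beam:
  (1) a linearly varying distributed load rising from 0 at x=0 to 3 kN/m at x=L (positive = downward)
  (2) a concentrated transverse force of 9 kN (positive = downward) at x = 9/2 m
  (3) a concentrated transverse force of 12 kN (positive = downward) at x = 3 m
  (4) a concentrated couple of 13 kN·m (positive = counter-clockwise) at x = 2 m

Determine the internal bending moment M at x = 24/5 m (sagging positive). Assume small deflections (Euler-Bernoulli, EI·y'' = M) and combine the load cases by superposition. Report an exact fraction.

Load 1 — triangular load w₀=3 kN/m (0→w₀ over full span):
  M_1 = 3w₀Lx/20 - w₀L²/30 - w₀x³/(6L) = 3·3·6·(24/5)/20 - 3·6²/30 - 3·(24/5)³/(6·6) = 18/125 kN·m
Load 2 — point force P=9 kN at a=9/2 m (b=L-a=3/2):
  M_2 = Pa²(a+3b)(L-x)/L³ - Pa²b/L²  [x>a] = 9·(9/2)²·((9/2)+3·(3/2))·(6-(24/5))/6³ - 9·(9/2)²·(3/2)/6² = 243/160 kN·m
Load 3 — point force P=12 kN at a=3 m (b=L-a=3):
  M_3 = Pa²(a+3b)(L-x)/L³ - Pa²b/L²  [x>a] = 12·3²·(3+3·3)·(6-(24/5))/6³ - 12·3²·3/6² = -9/5 kN·m
Load 4 — applied couple M₀=13 kN·m at a=2 m (b=L-a=4):
  M_4 = R_Ax - M_A - M₀  [x>a] with R_A=26/9, M_A=0 = (26/9)·(24/5) - 0 - 13 = 13/15 kN·m
Superposition: M = Σ M_i = 8753/12000 kN·m ≈ 0.729417 kN·m

M(24/5) = 8753/12000 kN·m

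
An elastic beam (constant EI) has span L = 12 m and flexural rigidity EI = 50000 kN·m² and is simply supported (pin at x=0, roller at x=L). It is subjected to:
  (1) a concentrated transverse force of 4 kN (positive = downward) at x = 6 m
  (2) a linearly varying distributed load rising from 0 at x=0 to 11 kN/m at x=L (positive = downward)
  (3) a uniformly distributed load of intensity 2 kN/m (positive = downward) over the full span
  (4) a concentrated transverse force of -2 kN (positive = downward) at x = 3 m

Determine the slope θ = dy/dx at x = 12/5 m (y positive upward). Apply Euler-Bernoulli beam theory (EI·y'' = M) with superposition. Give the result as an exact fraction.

Load 1 — point force P=4 kN at a=6 m (b=L-a=6):
  θ_1 = -Pb(L²-b²-3x²)/(6LEI)  [x≤a] = -4·6·(12²-6²-3·(12/5)²)/(6·12·50000) = -189/312500 rad
Load 2 — triangular load w₀=11 kN/m (0→w₀ over full span):
  θ_2 = -w₀(7L⁴-30L²x²+15x⁴)/(360LEI) = -11·(7·12⁴-30·12²·(12/5)²+15·(12/5)⁴)/(360·12·50000) = -12012/1953125 rad
Load 3 — uniform load w=2 kN/m over full span:
  θ_3 = -w(L³-6Lx²+4x³)/(24EI) = -2·(12³-6·12·(12/5)²+4·(12/5)³)/(24·50000) = -891/390625 rad
Load 4 — point force P=-2 kN at a=3 m (b=L-a=9):
  θ_4 = -Pb(L²-b²-3x²)/(6LEI)  [x≤a] = -(-2)·9·(12²-9²-3·(12/5)²)/(6·12·50000) = 1143/5000000 rad
Superposition: θ = Σ θ_i = -1100913/125000000 rad ≈ -0.008807 rad

θ(12/5) = -1100913/125000000 rad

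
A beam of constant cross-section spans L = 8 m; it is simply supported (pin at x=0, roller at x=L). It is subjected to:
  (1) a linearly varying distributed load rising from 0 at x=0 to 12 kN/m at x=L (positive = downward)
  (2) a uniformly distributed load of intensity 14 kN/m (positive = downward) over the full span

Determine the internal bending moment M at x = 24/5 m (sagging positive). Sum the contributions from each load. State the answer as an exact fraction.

M(24/5) = 19584/125 kN·m

Load 1 — triangular load w₀=12 kN/m (0→w₀ over full span):
  M_1 = w₀Lx/6 - w₀x³/(6L) = 12·8·(24/5)/6 - 12·(24/5)³/(6·8) = 6144/125 kN·m
Load 2 — uniform load w=14 kN/m over full span:
  M_2 = wx(L-x)/2 = 14·(24/5)·(8-(24/5))/2 = 2688/25 kN·m
Superposition: M = Σ M_i = 19584/125 kN·m ≈ 156.672000 kN·m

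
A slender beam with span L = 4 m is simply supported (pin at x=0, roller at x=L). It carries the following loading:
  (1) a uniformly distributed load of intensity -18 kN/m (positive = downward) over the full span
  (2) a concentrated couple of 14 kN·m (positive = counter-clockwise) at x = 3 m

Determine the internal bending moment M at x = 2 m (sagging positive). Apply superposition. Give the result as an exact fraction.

M(2) = -29 kN·m

Load 1 — uniform load w=-18 kN/m over full span:
  M_1 = wx(L-x)/2 = (-18)·2·(4-2)/2 = -36 kN·m
Load 2 — applied couple M₀=14 kN·m at a=3 m (b=L-a=1):
  M_2 = M₀x/L  [x≤a] = 14·2/4 = 7 kN·m
Superposition: M = Σ M_i = -29 kN·m ≈ -29.000000 kN·m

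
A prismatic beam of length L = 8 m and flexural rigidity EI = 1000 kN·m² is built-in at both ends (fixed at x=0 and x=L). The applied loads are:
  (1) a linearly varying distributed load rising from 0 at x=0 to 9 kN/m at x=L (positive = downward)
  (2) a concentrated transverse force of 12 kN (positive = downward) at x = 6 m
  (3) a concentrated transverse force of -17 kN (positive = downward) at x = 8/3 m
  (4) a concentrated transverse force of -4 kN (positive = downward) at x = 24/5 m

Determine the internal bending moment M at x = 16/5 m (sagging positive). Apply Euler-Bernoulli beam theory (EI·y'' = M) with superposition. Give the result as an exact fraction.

Load 1 — triangular load w₀=9 kN/m (0→w₀ over full span):
  M_1 = 3w₀Lx/20 - w₀L²/30 - w₀x³/(6L) = 3·9·8·(16/5)/20 - 9·8²/30 - 9·(16/5)³/(6·8) = 1152/125 kN·m
Load 2 — point force P=12 kN at a=6 m (b=L-a=2):
  M_2 = Pb²(3a+b)x/L³ - Pab²/L²  [x≤a] = 12·2²·(3·6+2)·(16/5)/8³ - 12·6·2²/8² = 3/2 kN·m
Load 3 — point force P=-17 kN at a=8/3 m (b=L-a=16/3):
  M_3 = Pa²(a+3b)(L-x)/L³ - Pa²b/L²  [x>a] = (-17)·(8/3)²·((8/3)+3·(16/3))·(8-(16/5))/8³ - (-17)·(8/3)²·(16/3)/8² = -1496/135 kN·m
Load 4 — point force P=-4 kN at a=24/5 m (b=L-a=16/5):
  M_4 = Pb²(3a+b)x/L³ - Pab²/L²  [x≤a] = (-4)·(16/5)²·(3·(24/5)+(16/5))·(16/5)/8³ - (-4)·(24/5)·(16/5)²/8² = -896/625 kN·m
Superposition: M = Σ M_i = -60719/33750 kN·m ≈ -1.799081 kN·m

M(16/5) = -60719/33750 kN·m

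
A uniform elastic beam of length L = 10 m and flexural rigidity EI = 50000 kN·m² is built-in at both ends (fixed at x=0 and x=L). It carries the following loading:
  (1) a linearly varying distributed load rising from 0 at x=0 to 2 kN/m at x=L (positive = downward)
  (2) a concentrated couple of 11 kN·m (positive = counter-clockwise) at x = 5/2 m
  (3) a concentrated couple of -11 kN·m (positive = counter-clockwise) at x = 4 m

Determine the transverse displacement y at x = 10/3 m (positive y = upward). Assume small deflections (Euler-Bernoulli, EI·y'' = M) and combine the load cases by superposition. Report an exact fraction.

y(10/3) = -9289/72900000 m

Load 1 — triangular load w₀=2 kN/m (0→w₀ over full span):
  y_1 = -w₀x²(L-x)²(x+2L)/(120LEI) = -2·(10/3)²·(10-(10/3))²·((10/3)+2·10)/(120·10·50000) = -7/18225 m
Load 2 — applied couple M₀=11 kN·m at a=5/2 m (b=L-a=15/2):
  y_2 = (R_Ax³/6 - M_Ax²/2 - M₀(x-a)²/2)/EI  [x>a] with R_A=99/80, M_A=-33/16 = ((99/80)·(10/3)³/6 - (-33/16)·(10/3)²/2 - 11·((10/3)-(5/2))²/2)/50000 = 11/36000 m
Load 3 — applied couple M₀=-11 kN·m at a=4 m (b=L-a=6):
  y_3 = (R_Ax³/6 - M_Ax²/2)/EI  [x≤a] with R_A=-198/125, M_A=-33/25 = ((-198/125)·(10/3)³/6 - (-33/25)·(10/3)²/2)/50000 = -11/225000 m
Superposition: y = Σ y_i = -9289/72900000 m ≈ -0.000127 m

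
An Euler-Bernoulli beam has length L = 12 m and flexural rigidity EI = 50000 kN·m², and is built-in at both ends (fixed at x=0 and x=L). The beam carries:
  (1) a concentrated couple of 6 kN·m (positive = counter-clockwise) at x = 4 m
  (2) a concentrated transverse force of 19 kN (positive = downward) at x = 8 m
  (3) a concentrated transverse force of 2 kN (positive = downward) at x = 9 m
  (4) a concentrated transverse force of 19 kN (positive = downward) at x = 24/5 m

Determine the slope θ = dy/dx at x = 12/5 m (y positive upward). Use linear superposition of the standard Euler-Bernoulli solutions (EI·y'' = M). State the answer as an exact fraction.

Load 1 — applied couple M₀=6 kN·m at a=4 m (b=L-a=8):
  θ_1 = (R_Ax²/2 - M_Ax)/EI  [x≤a] with R_A=2/3, M_A=0 = ((2/3)·(12/5)²/2 - 0·(12/5))/50000 = 3/78125 rad
Load 2 — point force P=19 kN at a=8 m (b=L-a=4):
  θ_2 = -Pb²x(2aL-(3a+b)x)/(2L³EI)  [x≤a] = -19·4²·(12/5)·(2·8·12-(3·8+4)·(12/5))/(2·12³·50000) = -247/468750 rad
Load 3 — point force P=2 kN at a=9 m (b=L-a=3):
  θ_3 = -Pb²x(2aL-(3a+b)x)/(2L³EI)  [x≤a] = -2·3²·(12/5)·(2·9·12-(3·9+3)·(12/5))/(2·12³·50000) = -9/250000 rad
Load 4 — point force P=19 kN at a=24/5 m (b=L-a=36/5):
  θ_4 = -Pb²x(2aL-(3a+b)x)/(2L³EI)  [x≤a] = -19·(36/5)²·(12/5)·(2·(24/5)·12-(3·(24/5)+(36/5))·(12/5))/(2·12³·50000) = -16929/19531250 rad
Superposition: θ = Σ θ_i = -652171/468750000 rad ≈ -0.001391 rad

θ(12/5) = -652171/468750000 rad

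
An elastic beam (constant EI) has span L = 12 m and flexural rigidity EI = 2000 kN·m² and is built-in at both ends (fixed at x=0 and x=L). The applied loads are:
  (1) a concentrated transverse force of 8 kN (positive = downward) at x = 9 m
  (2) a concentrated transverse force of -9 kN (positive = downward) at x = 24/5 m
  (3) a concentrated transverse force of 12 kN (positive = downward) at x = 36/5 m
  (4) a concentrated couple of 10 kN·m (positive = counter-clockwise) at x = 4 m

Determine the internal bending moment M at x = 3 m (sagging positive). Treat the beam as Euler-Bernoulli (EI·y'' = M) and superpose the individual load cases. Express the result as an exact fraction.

Load 1 — point force P=8 kN at a=9 m (b=L-a=3):
  M_1 = Pb²(3a+b)x/L³ - Pab²/L²  [x≤a] = 8·3²·(3·9+3)·3/12³ - 8·9·3²/12² = -3/4 kN·m
Load 2 — point force P=-9 kN at a=24/5 m (b=L-a=36/5):
  M_2 = Pb²(3a+b)x/L³ - Pab²/L²  [x≤a] = (-9)·(36/5)²·(3·(24/5)+(36/5))·3/12³ - (-9)·(24/5)·(36/5)²/12² = -243/125 kN·m
Load 3 — point force P=12 kN at a=36/5 m (b=L-a=24/5):
  M_3 = Pb²(3a+b)x/L³ - Pab²/L²  [x≤a] = 12·(24/5)²·(3·(36/5)+(24/5))·3/12³ - 12·(36/5)·(24/5)²/12² = -144/125 kN·m
Load 4 — applied couple M₀=10 kN·m at a=4 m (b=L-a=8):
  M_4 = R_Ax - M_A  [x≤a] with R_A=10/9, M_A=0 = (10/9)·3 - 0 = 10/3 kN·m
Superposition: M = Σ M_i = -769/1500 kN·m ≈ -0.512667 kN·m

M(3) = -769/1500 kN·m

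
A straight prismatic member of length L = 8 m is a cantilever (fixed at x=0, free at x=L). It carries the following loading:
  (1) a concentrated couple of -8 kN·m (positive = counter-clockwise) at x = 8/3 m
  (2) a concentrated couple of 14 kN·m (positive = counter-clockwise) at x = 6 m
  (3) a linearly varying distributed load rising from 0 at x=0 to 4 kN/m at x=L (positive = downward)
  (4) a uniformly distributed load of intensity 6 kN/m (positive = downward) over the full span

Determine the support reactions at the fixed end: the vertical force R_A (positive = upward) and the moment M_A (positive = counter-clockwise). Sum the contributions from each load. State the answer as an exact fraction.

R_A = 64 kN, M_A = 814/3 kN·m

Load 1 — applied couple M₀=-8 kN·m at a=8/3 m (b=L-a=16/3):
  R_A = 0 kN
  M_A = -M₀ = -(-8) = 8 kN·m
Load 2 — applied couple M₀=14 kN·m at a=6 m (b=L-a=2):
  R_A = 0 kN
  M_A = -M₀ = -14 kN·m
Load 3 — triangular load w₀=4 kN/m (0→w₀ over full span):
  R_A = w₀L/2 = 4·8/2 = 16 kN
  M_A = w₀L²/3 = 4·8²/3 = 256/3 kN·m
Load 4 — uniform load w=6 kN/m over full span:
  R_A = wL = 6·8 = 48 kN
  M_A = wL²/2 = 6·8²/2 = 192 kN·m
Superposition: R_A = 64 kN, M_A = 814/3 kN·m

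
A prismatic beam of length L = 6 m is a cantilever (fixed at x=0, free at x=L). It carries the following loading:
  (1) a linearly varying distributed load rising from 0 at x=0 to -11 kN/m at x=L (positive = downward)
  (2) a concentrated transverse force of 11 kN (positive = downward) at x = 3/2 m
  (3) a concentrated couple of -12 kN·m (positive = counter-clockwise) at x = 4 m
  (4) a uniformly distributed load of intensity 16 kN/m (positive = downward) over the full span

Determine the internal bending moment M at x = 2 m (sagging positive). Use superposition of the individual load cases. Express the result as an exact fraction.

Load 1 — triangular load w₀=-11 kN/m (0→w₀ over full span):
  M_1 = w₀Lx/2 - w₀L²/3 - w₀x³/(6L) = (-11)·6·2/2 - (-11)·6²/3 - (-11)·2³/(6·6) = 616/9 kN·m
Load 2 — point force P=11 kN at a=3/2 m (b=L-a=9/2):
  M_2 = 0  [x>a] = 0 kN·m
Load 3 — applied couple M₀=-12 kN·m at a=4 m (b=L-a=2):
  M_3 = M₀  [x≤a] = (-12) = -12 kN·m
Load 4 — uniform load w=16 kN/m over full span:
  M_4 = -w(L-x)²/2 = -16·(6-2)²/2 = -128 kN·m
Superposition: M = Σ M_i = -644/9 kN·m ≈ -71.555556 kN·m

M(2) = -644/9 kN·m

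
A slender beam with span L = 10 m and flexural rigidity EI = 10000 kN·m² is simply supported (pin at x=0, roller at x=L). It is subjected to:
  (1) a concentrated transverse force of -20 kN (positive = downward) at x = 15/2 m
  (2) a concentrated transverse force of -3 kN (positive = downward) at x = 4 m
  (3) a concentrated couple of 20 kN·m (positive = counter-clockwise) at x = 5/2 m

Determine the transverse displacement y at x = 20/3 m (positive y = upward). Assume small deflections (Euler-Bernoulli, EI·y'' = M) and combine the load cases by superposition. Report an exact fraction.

y(20/3) = 901/22500 m

Load 1 — point force P=-20 kN at a=15/2 m (b=L-a=5/2):
  y_1 = -Pbx(L²-b²-x²)/(6LEI)  [x≤a] = -(-20)·(5/2)·(20/3)·(10²-(5/2)²-(20/3)²)/(6·10·10000) = 71/2592 m
Load 2 — point force P=-3 kN at a=4 m (b=L-a=6):
  y_2 = -Pa(L-x)(2Lx-a²-x²)/(6LEI)  [x>a] = -(-3)·4·(10-(20/3))·(2·10·(20/3)-4²-(20/3)²)/(6·10·10000) = 82/16875 m
Load 3 — applied couple M₀=20 kN·m at a=5/2 m (b=L-a=15/2):
  y_3 = (M₀x³/(6L)-M₀(x-a)²/2+C₁x)/EI  [x>a] with C₁=M₀(3b²-L²)/(6L)=275/12 = (20·(20/3)³/(6·10)-20·((20/3)-(5/2))²/2+(275/12)·(20/3))/10000 = 101/12960 m
Superposition: y = Σ y_i = 901/22500 m ≈ 0.040044 m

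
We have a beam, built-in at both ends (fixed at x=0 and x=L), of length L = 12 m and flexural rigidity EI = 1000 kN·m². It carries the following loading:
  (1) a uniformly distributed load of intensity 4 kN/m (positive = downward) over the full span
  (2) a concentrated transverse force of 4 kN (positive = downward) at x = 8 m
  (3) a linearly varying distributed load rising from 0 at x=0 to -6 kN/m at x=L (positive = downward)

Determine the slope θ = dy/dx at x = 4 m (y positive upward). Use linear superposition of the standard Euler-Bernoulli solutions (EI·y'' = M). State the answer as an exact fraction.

Load 1 — uniform load w=4 kN/m over full span:
  θ_1 = -wx(L-x)(L-2x)/(12EI) = -4·4·(12-4)·(12-2·4)/(12·1000) = -16/375 rad
Load 2 — point force P=4 kN at a=8 m (b=L-a=4):
  θ_2 = -Pb²x(2aL-(3a+b)x)/(2L³EI)  [x≤a] = -4·4²·4·(2·8·12-(3·8+4)·4)/(2·12³·1000) = -4/675 rad
Load 3 — triangular load w₀=-6 kN/m (0→w₀ over full span):
  θ_3 = -w₀(2x(L-x)(L-2x)(x+2L)+x²(L-x)²)/(120LEI) = -(-6)·(2·4·(12-4)·(12-2·4)·(4+2·12)+4²·(12-4)²)/(120·12·1000) = 64/1875 rad
Superposition: θ = Σ θ_i = -244/16875 rad ≈ -0.014459 rad

θ(4) = -244/16875 rad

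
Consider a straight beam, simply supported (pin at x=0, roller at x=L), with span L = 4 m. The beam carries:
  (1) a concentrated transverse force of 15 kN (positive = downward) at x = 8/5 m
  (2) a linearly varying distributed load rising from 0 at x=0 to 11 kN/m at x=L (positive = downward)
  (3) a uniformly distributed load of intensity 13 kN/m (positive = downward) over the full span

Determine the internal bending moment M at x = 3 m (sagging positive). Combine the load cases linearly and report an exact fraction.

Load 1 — point force P=15 kN at a=8/5 m (b=L-a=12/5):
  M_1 = Pa(L-x)/L  [x>a] = 15·(8/5)·(4-3)/4 = 6 kN·m
Load 2 — triangular load w₀=11 kN/m (0→w₀ over full span):
  M_2 = w₀Lx/6 - w₀x³/(6L) = 11·4·3/6 - 11·3³/(6·4) = 77/8 kN·m
Load 3 — uniform load w=13 kN/m over full span:
  M_3 = wx(L-x)/2 = 13·3·(4-3)/2 = 39/2 kN·m
Superposition: M = Σ M_i = 281/8 kN·m ≈ 35.125000 kN·m

M(3) = 281/8 kN·m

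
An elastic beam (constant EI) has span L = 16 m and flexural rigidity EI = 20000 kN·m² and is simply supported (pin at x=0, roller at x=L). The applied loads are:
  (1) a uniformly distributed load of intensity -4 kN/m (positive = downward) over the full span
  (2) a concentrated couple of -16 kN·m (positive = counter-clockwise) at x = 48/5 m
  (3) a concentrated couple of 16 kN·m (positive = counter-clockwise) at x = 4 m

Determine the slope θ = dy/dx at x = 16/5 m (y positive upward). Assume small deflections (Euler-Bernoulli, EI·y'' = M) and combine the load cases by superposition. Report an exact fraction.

Load 1 — uniform load w=-4 kN/m over full span:
  θ_1 = -w(L³-6Lx²+4x³)/(24EI) = -(-4)·(16³-6·16·(16/5)²+4·(16/5)³)/(24·20000) = 2112/78125 rad
Load 2 — applied couple M₀=-16 kN·m at a=48/5 m (b=L-a=32/5):
  θ_2 = (M₀x²/(2L)+C₁)/EI  [x≤a] with C₁=M₀(3b²-L²)/(6L)=1664/75 = ((-16)·(16/5)²/(2·16)+(1664/75))/20000 = 8/9375 rad
Load 3 — applied couple M₀=16 kN·m at a=4 m (b=L-a=12):
  θ_3 = (M₀x²/(2L)+C₁)/EI  [x≤a] with C₁=M₀(3b²-L²)/(6L)=88/3 = (16·(16/5)²/(2·16)+(88/3))/20000 = 323/187500 rad
Superposition: θ = Σ θ_i = 9253/312500 rad ≈ 0.029610 rad

θ(16/5) = 9253/312500 rad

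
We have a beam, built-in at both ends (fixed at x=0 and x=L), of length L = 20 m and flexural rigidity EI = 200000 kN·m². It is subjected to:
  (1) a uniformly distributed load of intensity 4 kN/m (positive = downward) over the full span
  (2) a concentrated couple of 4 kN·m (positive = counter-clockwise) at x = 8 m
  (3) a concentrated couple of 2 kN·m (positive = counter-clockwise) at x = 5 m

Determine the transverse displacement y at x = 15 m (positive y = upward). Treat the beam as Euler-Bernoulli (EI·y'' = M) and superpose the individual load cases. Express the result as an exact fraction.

y(15) = -5901/1280000 m

Load 1 — uniform load w=4 kN/m over full span:
  y_1 = -wx²(L-x)²/(24EI) = -4·15²·(20-15)²/(24·200000) = -3/640 m
Load 2 — applied couple M₀=4 kN·m at a=8 m (b=L-a=12):
  y_2 = (R_Ax³/6 - M_Ax²/2 - M₀(x-a)²/2)/EI  [x>a] with R_A=36/125, M_A=12/25 = ((36/125)·15³/6 - (12/25)·15²/2 - 4·(15-8)²/2)/200000 = 1/20000 m
Load 3 — applied couple M₀=2 kN·m at a=5 m (b=L-a=15):
  y_3 = (R_Ax³/6 - M_Ax²/2 - M₀(x-a)²/2)/EI  [x>a] with R_A=9/80, M_A=-3/8 = ((9/80)·15³/6 - (-3/8)·15²/2 - 2·(15-5)²/2)/200000 = 7/256000 m
Superposition: y = Σ y_i = -5901/1280000 m ≈ -0.004610 m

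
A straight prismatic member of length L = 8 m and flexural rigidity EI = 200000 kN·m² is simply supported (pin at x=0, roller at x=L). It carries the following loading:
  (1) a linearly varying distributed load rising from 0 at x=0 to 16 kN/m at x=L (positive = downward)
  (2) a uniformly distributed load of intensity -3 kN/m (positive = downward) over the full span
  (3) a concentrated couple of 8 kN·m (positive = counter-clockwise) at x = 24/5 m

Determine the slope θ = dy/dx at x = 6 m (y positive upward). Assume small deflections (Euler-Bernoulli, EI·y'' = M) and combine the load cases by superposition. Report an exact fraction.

θ(6) = 8501/22500000 rad

Load 1 — triangular load w₀=16 kN/m (0→w₀ over full span):
  θ_1 = -w₀(7L⁴-30L²x²+15x⁴)/(360LEI) = -16·(7·8⁴-30·8²·6²+15·6⁴)/(360·8·200000) = 1313/2250000 rad
Load 2 — uniform load w=-3 kN/m over full span:
  θ_2 = -w(L³-6Lx²+4x³)/(24EI) = -(-3)·(8³-6·8·6²+4·6³)/(24·200000) = -11/50000 rad
Load 3 — applied couple M₀=8 kN·m at a=24/5 m (b=L-a=16/5):
  θ_3 = (M₀x²/(2L)-M₀(x-a)+C₁)/EI  [x>a] with C₁=M₀(3b²-L²)/(6L)=-416/75 = (8·6²/(2·8)-8·(6-(24/5))+(-416/75))/200000 = 107/7500000 rad
Superposition: θ = Σ θ_i = 8501/22500000 rad ≈ 0.000378 rad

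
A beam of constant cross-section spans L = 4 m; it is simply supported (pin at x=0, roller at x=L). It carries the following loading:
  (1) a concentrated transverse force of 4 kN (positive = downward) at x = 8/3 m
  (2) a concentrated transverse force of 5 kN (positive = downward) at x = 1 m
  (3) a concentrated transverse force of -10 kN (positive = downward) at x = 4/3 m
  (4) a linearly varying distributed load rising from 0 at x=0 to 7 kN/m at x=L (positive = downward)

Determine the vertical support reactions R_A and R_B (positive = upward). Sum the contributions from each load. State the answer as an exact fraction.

R_A = 37/12 kN, R_B = 119/12 kN

Load 1 — point force P=4 kN at a=8/3 m (b=L-a=4/3):
  R_A = Pb/L = 4·(4/3)/4 = 4/3 kN
  R_B = Pa/L = 4·(8/3)/4 = 8/3 kN
Load 2 — point force P=5 kN at a=1 m (b=L-a=3):
  R_A = Pb/L = 5·3/4 = 15/4 kN
  R_B = Pa/L = 5·1/4 = 5/4 kN
Load 3 — point force P=-10 kN at a=4/3 m (b=L-a=8/3):
  R_A = Pb/L = (-10)·(8/3)/4 = -20/3 kN
  R_B = Pa/L = (-10)·(4/3)/4 = -10/3 kN
Load 4 — triangular load w₀=7 kN/m (0→w₀ over full span):
  R_A = w₀L/6 = 7·4/6 = 14/3 kN
  R_B = w₀L/3 = 7·4/3 = 28/3 kN
Superposition: R_A = 37/12 kN, R_B = 119/12 kN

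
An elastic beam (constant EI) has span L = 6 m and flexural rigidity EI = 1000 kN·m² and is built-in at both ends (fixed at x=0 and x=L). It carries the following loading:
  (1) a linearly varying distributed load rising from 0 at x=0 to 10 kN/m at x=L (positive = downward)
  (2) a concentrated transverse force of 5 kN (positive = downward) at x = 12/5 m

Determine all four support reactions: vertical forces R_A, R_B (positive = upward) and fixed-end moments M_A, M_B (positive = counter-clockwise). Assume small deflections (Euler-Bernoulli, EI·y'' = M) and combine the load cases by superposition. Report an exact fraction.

Load 1 — triangular load w₀=10 kN/m (0→w₀ over full span):
  R_A = 3w₀L/20 = 3·10·6/20 = 9 kN
  M_A = w₀L²/30 = 10·6²/30 = 12 kN·m
  R_B = 7w₀L/20 = 7·10·6/20 = 21 kN
  M_B = -w₀L²/20 = -10·6²/20 = -18 kN·m
Load 2 — point force P=5 kN at a=12/5 m (b=L-a=18/5):
  R_A = Pb²(3a+b)/L³ = 5·(18/5)²·(3·(12/5)+(18/5))/6³ = 81/25 kN
  M_A = Pab²/L² = 5·(12/5)·(18/5)²/6² = 108/25 kN·m
  R_B = Pa²(a+3b)/L³ = 5·(12/5)²·((12/5)+3·(18/5))/6³ = 44/25 kN
  M_B = -Pa²b/L² = -5·(12/5)²·(18/5)/6² = -72/25 kN·m
Superposition: R_A = 306/25 kN, M_A = 408/25 kN·m, R_B = 569/25 kN, M_B = -522/25 kN·m

R_A = 306/25 kN, M_A = 408/25 kN·m, R_B = 569/25 kN, M_B = -522/25 kN·m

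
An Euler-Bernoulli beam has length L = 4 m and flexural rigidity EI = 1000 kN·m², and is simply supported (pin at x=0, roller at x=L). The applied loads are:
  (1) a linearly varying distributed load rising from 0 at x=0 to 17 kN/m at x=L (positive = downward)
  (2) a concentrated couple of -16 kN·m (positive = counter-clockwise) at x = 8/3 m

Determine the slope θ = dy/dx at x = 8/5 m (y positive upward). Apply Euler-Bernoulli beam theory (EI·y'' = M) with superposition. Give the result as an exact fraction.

Load 1 — triangular load w₀=17 kN/m (0→w₀ over full span):
  θ_1 = -w₀(7L⁴-30L²x²+15x⁴)/(360LEI) = -17·(7·4⁴-30·4²·(8/5)²+15·(8/5)⁴)/(360·4·1000) = -5491/703125 rad
Load 2 — applied couple M₀=-16 kN·m at a=8/3 m (b=L-a=4/3):
  θ_2 = (M₀x²/(2L)+C₁)/EI  [x≤a] with C₁=M₀(3b²-L²)/(6L)=64/9 = ((-16)·(8/5)²/(2·4)+(64/9))/1000 = 56/28125 rad
Superposition: θ = Σ θ_i = -4091/703125 rad ≈ -0.005818 rad

θ(8/5) = -4091/703125 rad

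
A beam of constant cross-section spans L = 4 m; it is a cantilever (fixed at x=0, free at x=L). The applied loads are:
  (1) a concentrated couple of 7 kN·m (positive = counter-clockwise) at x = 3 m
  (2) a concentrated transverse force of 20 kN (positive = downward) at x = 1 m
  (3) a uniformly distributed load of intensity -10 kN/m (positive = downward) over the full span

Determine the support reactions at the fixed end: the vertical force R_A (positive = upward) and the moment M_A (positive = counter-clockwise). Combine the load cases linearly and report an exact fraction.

Load 1 — applied couple M₀=7 kN·m at a=3 m (b=L-a=1):
  R_A = 0 kN
  M_A = -M₀ = -7 kN·m
Load 2 — point force P=20 kN at a=1 m (b=L-a=3):
  R_A = P = 20 kN
  M_A = Pa = 20·1 = 20 kN·m
Load 3 — uniform load w=-10 kN/m over full span:
  R_A = wL = (-10)·4 = -40 kN
  M_A = wL²/2 = (-10)·4²/2 = -80 kN·m
Superposition: R_A = -20 kN, M_A = -67 kN·m

R_A = -20 kN, M_A = -67 kN·m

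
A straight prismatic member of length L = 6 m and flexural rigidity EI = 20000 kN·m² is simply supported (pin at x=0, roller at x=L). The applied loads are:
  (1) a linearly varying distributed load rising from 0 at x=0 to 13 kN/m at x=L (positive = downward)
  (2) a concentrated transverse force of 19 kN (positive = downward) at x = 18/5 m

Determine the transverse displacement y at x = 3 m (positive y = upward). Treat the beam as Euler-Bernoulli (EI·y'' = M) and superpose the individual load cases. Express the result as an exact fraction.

Load 1 — triangular load w₀=13 kN/m (0→w₀ over full span):
  y_1 = -w₀x(7L⁴-10L²x²+3x⁴)/(360LEI) = -13·3·(7·6⁴-10·6²·3²+3·3⁴)/(360·6·20000) = -351/64000 m
Load 2 — point force P=19 kN at a=18/5 m (b=L-a=12/5):
  y_2 = -Pbx(L²-b²-x²)/(6LEI)  [x≤a] = -19·(12/5)·3·(6²-(12/5)²-3²)/(6·6·20000) = -10089/2500000 m
Superposition: y = Σ y_i = -380799/40000000 m ≈ -0.009520 m

y(3) = -380799/40000000 m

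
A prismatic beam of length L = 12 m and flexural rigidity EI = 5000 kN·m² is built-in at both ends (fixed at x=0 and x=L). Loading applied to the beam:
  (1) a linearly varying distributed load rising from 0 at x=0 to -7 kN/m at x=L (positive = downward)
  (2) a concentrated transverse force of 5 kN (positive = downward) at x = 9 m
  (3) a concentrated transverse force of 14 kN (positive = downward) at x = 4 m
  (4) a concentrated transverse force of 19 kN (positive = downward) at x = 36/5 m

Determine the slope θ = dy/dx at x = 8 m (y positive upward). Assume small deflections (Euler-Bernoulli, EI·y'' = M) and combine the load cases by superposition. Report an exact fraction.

Load 1 — triangular load w₀=-7 kN/m (0→w₀ over full span):
  θ_1 = -w₀(2x(L-x)(L-2x)(x+2L)+x²(L-x)²)/(120LEI) = -(-7)·(2·8·(12-8)·(12-2·8)·(8+2·12)+8²·(12-8)²)/(120·12·5000) = -196/28125 rad
Load 2 — point force P=5 kN at a=9 m (b=L-a=3):
  θ_2 = -Pb²x(2aL-(3a+b)x)/(2L³EI)  [x≤a] = -5·3²·8·(2·9·12-(3·9+3)·8)/(2·12³·5000) = 1/2000 rad
Load 3 — point force P=14 kN at a=4 m (b=L-a=8):
  θ_3 = Pa²(L-x)(2bL-(3b+a)(L-x))/(2L³EI)  [x>a] = 14·4²·(12-8)·(2·8·12-(3·8+4)·(12-8))/(2·12³·5000) = 14/3375 rad
Load 4 — point force P=19 kN at a=36/5 m (b=L-a=24/5):
  θ_4 = Pa²(L-x)(2bL-(3b+a)(L-x))/(2L³EI)  [x>a] = 19·(36/5)²·(12-8)·(2·(24/5)·12-(3·(24/5)+(36/5))·(12-8))/(2·12³·5000) = 513/78125 rad
Superposition: θ = Σ θ_i = 143291/33750000 rad ≈ 0.004246 rad

θ(8) = 143291/33750000 rad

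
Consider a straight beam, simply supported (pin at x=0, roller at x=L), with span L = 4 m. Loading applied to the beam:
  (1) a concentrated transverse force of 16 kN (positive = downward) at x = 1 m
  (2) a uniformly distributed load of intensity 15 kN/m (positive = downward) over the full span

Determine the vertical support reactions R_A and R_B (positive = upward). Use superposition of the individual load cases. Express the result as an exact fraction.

R_A = 42 kN, R_B = 34 kN

Load 1 — point force P=16 kN at a=1 m (b=L-a=3):
  R_A = Pb/L = 16·3/4 = 12 kN
  R_B = Pa/L = 16·1/4 = 4 kN
Load 2 — uniform load w=15 kN/m over full span:
  R_A = wL/2 = 15·4/2 = 30 kN
  R_B = wL/2 = 15·4/2 = 30 kN
Superposition: R_A = 42 kN, R_B = 34 kN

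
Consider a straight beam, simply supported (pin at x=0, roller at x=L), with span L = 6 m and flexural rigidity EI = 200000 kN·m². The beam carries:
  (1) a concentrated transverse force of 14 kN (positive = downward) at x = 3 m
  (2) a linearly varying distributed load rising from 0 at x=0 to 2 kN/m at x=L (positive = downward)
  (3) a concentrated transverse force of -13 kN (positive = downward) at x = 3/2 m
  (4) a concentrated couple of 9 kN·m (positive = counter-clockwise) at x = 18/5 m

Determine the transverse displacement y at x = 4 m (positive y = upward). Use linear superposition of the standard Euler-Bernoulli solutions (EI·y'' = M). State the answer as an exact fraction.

y(4) = -143959/720000000 m

Load 1 — point force P=14 kN at a=3 m (b=L-a=3):
  y_1 = -Pa(L-x)(2Lx-a²-x²)/(6LEI)  [x>a] = -14·3·(6-4)·(2·6·4-3²-4²)/(6·6·200000) = -161/600000 m
Load 2 — triangular load w₀=2 kN/m (0→w₀ over full span):
  y_2 = -w₀x(7L⁴-10L²x²+3x⁴)/(360LEI) = -2·4·(7·6⁴-10·6²·4²+3·4⁴)/(360·6·200000) = -17/225000 m
Load 3 — point force P=-13 kN at a=3/2 m (b=L-a=9/2):
  y_3 = -Pa(L-x)(2Lx-a²-x²)/(6LEI)  [x>a] = -(-13)·(3/2)·(6-4)·(2·6·4-(3/2)²-4²)/(6·6·200000) = 1547/9600000 m
Load 4 — applied couple M₀=9 kN·m at a=18/5 m (b=L-a=12/5):
  y_4 = (M₀x³/(6L)-M₀(x-a)²/2+C₁x)/EI  [x>a] with C₁=M₀(3b²-L²)/(6L)=-117/25 = (9·4³/(6·6)-9·(4-(18/5))²/2+(-117/25)·4)/200000 = -43/2500000 m
Superposition: y = Σ y_i = -143959/720000000 m ≈ -0.000200 m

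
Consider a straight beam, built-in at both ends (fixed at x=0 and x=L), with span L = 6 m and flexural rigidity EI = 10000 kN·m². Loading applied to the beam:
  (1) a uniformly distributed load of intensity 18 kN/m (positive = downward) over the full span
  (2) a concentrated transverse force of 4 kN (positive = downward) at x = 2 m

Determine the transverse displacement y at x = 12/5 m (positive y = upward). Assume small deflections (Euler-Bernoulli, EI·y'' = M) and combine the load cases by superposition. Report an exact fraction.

y(12/5) = -2322/390625 m

Load 1 — uniform load w=18 kN/m over full span:
  y_1 = -wx²(L-x)²/(24EI) = -18·(12/5)²·(6-(12/5))²/(24·10000) = -2187/390625 m
Load 2 — point force P=4 kN at a=2 m (b=L-a=4):
  y_2 = -Pa²(L-x)²(3bL-(3b+a)(L-x))/(6L³EI)  [x>a] = -4·2²·(6-(12/5))²·(3·4·6-(3·4+2)·(6-(12/5)))/(6·6³·10000) = -27/78125 m
Superposition: y = Σ y_i = -2322/390625 m ≈ -0.005944 m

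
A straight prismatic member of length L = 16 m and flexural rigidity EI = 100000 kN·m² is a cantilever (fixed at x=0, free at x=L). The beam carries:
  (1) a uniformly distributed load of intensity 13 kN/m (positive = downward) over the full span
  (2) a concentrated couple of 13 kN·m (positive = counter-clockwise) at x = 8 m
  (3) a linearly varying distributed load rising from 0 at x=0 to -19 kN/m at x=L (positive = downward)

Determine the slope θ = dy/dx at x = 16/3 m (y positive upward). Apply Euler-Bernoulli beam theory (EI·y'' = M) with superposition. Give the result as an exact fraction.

θ(16/3) = 5309/1518750 rad

Load 1 — uniform load w=13 kN/m over full span:
  θ_1 = -wx(x²-3Lx+3L²)/(6EI) = -13·(16/3)·((16/3)²-3·16·(16/3)+3·16²)/(6·100000) = -15808/253125 rad
Load 2 — applied couple M₀=13 kN·m at a=8 m (b=L-a=8):
  θ_2 = M₀x/EI  [x≤a] = 13·(16/3)/100000 = 13/18750 rad
Load 3 — triangular load w₀=-19 kN/m (0→w₀ over full span):
  θ_3 = (w₀Lx²/4-w₀L²x/3-w₀x⁴/(24L))/EI = ((-19)·16·(16/3)²/4-(-19)·16²·(16/3)/3-(-19)·(16/3)⁴/(24·16))/100000 = 49552/759375 rad
Superposition: θ = Σ θ_i = 5309/1518750 rad ≈ 0.003496 rad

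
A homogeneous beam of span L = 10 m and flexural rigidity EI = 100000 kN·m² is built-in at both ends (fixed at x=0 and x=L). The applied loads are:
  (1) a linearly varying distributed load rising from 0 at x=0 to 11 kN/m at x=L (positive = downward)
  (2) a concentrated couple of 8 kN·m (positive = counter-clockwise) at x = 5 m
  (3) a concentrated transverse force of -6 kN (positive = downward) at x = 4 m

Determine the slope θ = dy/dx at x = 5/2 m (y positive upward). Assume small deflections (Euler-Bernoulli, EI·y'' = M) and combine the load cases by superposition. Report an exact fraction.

θ(5/2) = -43129/128000000 rad

Load 1 — triangular load w₀=11 kN/m (0→w₀ over full span):
  θ_1 = -w₀(2x(L-x)(L-2x)(x+2L)+x²(L-x)²)/(120LEI) = -11·(2·(5/2)·(10-(5/2))·(10-2·(5/2))·((5/2)+2·10)+(5/2)²·(10-(5/2))²)/(120·10·100000) = -429/1024000 rad
Load 2 — applied couple M₀=8 kN·m at a=5 m (b=L-a=5):
  θ_2 = (R_Ax²/2 - M_Ax)/EI  [x≤a] with R_A=6/5, M_A=2 = ((6/5)·(5/2)²/2 - 2·(5/2))/100000 = -1/80000 rad
Load 3 — point force P=-6 kN at a=4 m (b=L-a=6):
  θ_3 = -Pb²x(2aL-(3a+b)x)/(2L³EI)  [x≤a] = -(-6)·6²·(5/2)·(2·4·10-(3·4+6)·(5/2))/(2·10³·100000) = 189/2000000 rad
Superposition: θ = Σ θ_i = -43129/128000000 rad ≈ -0.000337 rad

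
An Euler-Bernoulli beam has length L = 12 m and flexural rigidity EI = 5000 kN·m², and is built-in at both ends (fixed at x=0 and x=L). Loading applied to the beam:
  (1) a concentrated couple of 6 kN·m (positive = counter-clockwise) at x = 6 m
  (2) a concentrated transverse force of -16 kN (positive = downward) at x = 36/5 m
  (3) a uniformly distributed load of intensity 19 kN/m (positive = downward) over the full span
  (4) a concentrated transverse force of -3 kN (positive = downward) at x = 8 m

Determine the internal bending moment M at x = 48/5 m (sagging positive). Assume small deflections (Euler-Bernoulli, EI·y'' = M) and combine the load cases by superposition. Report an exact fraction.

M(48/5) = -8319/1250 kN·m

Load 1 — applied couple M₀=6 kN·m at a=6 m (b=L-a=6):
  M_1 = R_Ax - M_A - M₀  [x>a] with R_A=3/4, M_A=3/2 = (3/4)·(48/5) - (3/2) - 6 = -3/10 kN·m
Load 2 — point force P=-16 kN at a=36/5 m (b=L-a=24/5):
  M_2 = Pa²(a+3b)(L-x)/L³ - Pa²b/L²  [x>a] = (-16)·(36/5)²·((36/5)+3·(24/5))·(12-(48/5))/12³ - (-16)·(36/5)²·(24/5)/12² = 1728/625 kN·m
Load 3 — uniform load w=19 kN/m over full span:
  M_3 = wLx/2 - wL²/12 - wx²/2 = 19·12·(48/5)/2 - 19·12²/12 - 19·(48/5)²/2 = -228/25 kN·m
Load 4 — point force P=-3 kN at a=8 m (b=L-a=4):
  M_4 = Pa²(a+3b)(L-x)/L³ - Pa²b/L²  [x>a] = (-3)·8²·(8+3·4)·(12-(48/5))/12³ - (-3)·8²·4/12² = 0 kN·m
Superposition: M = Σ M_i = -8319/1250 kN·m ≈ -6.655200 kN·m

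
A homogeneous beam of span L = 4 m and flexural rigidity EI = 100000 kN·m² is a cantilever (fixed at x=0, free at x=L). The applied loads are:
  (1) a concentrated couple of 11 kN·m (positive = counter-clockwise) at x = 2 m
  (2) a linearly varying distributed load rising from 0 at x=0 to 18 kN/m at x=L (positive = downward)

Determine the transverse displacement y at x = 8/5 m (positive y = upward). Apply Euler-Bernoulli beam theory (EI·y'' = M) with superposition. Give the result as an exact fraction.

Load 1 — applied couple M₀=11 kN·m at a=2 m (b=L-a=2):
  y_1 = M₀x²/(2EI)  [x≤a] = 11·(8/5)²/(2·100000) = 11/78125 m
Load 2 — triangular load w₀=18 kN/m (0→w₀ over full span):
  y_2 = (w₀Lx³/12-w₀L²x²/6-w₀x⁵/(120L))/EI = (18·4·(8/5)³/12-18·4²·(8/5)²/6-18·(8/5)⁵/(120·4))/100000 = -48192/48828125 m
Superposition: y = Σ y_i = -41317/48828125 m ≈ -0.000846 m

y(8/5) = -41317/48828125 m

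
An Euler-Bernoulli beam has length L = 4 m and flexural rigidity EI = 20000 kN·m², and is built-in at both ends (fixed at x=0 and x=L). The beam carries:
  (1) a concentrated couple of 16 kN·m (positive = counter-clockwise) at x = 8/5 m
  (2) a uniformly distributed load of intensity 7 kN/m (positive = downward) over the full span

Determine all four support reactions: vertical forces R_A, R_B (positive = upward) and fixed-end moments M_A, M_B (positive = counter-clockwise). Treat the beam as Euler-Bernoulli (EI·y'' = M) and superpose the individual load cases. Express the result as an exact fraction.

R_A = 494/25 kN, M_A = 844/75 kN·m, R_B = 206/25 kN, M_B = -316/75 kN·m

Load 1 — applied couple M₀=16 kN·m at a=8/5 m (b=L-a=12/5):
  R_A = 6M₀ab/L³ = 6·16·(8/5)·(12/5)/4³ = 144/25 kN
  M_A = M₀b(2a-b)/L² = 16·(12/5)·(2·(8/5)-(12/5))/4² = 48/25 kN·m
  R_B = -6M₀ab/L³ = -6·16·(8/5)·(12/5)/4³ = -144/25 kN
  M_B = M₀a(2b-a)/L² = 16·(8/5)·(2·(12/5)-(8/5))/4² = 128/25 kN·m
Load 2 — uniform load w=7 kN/m over full span:
  R_A = wL/2 = 7·4/2 = 14 kN
  M_A = wL²/12 = 7·4²/12 = 28/3 kN·m
  R_B = wL/2 = 7·4/2 = 14 kN
  M_B = -wL²/12 = -7·4²/12 = -28/3 kN·m
Superposition: R_A = 494/25 kN, M_A = 844/75 kN·m, R_B = 206/25 kN, M_B = -316/75 kN·m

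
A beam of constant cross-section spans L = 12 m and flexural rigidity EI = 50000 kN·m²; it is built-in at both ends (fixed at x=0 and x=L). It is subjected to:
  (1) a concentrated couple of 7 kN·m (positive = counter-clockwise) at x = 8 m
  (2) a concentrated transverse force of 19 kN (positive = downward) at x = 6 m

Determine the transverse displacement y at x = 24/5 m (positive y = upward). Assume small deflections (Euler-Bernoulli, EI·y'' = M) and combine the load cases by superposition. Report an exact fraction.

y(24/5) = -259/78125 m

Load 1 — applied couple M₀=7 kN·m at a=8 m (b=L-a=4):
  y_1 = (R_Ax³/6 - M_Ax²/2)/EI  [x≤a] with R_A=7/9, M_A=7/3 = ((7/9)·(24/5)³/6 - (7/3)·(24/5)²/2)/50000 = -98/390625 m
Load 2 — point force P=19 kN at a=6 m (b=L-a=6):
  y_2 = -Pb²x²(3aL-(3a+b)x)/(6L³EI)  [x≤a] = -19·6²·(24/5)²·(3·6·12-(3·6+6)·(24/5))/(6·12³·50000) = -1197/390625 m
Superposition: y = Σ y_i = -259/78125 m ≈ -0.003315 m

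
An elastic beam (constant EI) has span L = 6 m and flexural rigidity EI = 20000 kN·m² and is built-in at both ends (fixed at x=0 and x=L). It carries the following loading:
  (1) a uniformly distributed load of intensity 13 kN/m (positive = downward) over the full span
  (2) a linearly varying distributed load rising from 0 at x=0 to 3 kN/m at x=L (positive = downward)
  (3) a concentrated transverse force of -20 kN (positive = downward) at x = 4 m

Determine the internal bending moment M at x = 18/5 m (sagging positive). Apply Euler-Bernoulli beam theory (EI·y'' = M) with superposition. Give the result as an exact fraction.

M(18/5) = 10816/1125 kN·m

Load 1 — uniform load w=13 kN/m over full span:
  M_1 = wLx/2 - wL²/12 - wx²/2 = 13·6·(18/5)/2 - 13·6²/12 - 13·(18/5)²/2 = 429/25 kN·m
Load 2 — triangular load w₀=3 kN/m (0→w₀ over full span):
  M_2 = 3w₀Lx/20 - w₀L²/30 - w₀x³/(6L) = 3·3·6·(18/5)/20 - 3·6²/30 - 3·(18/5)³/(6·6) = 279/125 kN·m
Load 3 — point force P=-20 kN at a=4 m (b=L-a=2):
  M_3 = Pb²(3a+b)x/L³ - Pab²/L²  [x≤a] = (-20)·2²·(3·4+2)·(18/5)/6³ - (-20)·4·2²/6² = -88/9 kN·m
Superposition: M = Σ M_i = 10816/1125 kN·m ≈ 9.614222 kN·m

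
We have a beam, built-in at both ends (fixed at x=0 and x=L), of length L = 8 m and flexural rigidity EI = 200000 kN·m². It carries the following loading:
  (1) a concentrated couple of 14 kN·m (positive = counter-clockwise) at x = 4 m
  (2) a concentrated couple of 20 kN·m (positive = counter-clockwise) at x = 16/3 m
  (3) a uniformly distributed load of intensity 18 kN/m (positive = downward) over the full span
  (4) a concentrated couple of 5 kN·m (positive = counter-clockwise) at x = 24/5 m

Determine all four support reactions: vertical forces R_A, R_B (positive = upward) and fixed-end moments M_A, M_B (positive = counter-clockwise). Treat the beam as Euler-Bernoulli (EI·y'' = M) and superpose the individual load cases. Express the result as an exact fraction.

Load 1 — applied couple M₀=14 kN·m at a=4 m (b=L-a=4):
  R_A = 6M₀ab/L³ = 6·14·4·4/8³ = 21/8 kN
  M_A = M₀b(2a-b)/L² = 14·4·(2·4-4)/8² = 7/2 kN·m
  R_B = -6M₀ab/L³ = -6·14·4·4/8³ = -21/8 kN
  M_B = M₀a(2b-a)/L² = 14·4·(2·4-4)/8² = 7/2 kN·m
Load 2 — applied couple M₀=20 kN·m at a=16/3 m (b=L-a=8/3):
  R_A = 6M₀ab/L³ = 6·20·(16/3)·(8/3)/8³ = 10/3 kN
  M_A = M₀b(2a-b)/L² = 20·(8/3)·(2·(16/3)-(8/3))/8² = 20/3 kN·m
  R_B = -6M₀ab/L³ = -6·20·(16/3)·(8/3)/8³ = -10/3 kN
  M_B = M₀a(2b-a)/L² = 20·(16/3)·(2·(8/3)-(16/3))/8² = 0 kN·m
Load 3 — uniform load w=18 kN/m over full span:
  R_A = wL/2 = 18·8/2 = 72 kN
  M_A = wL²/12 = 18·8²/12 = 96 kN·m
  R_B = wL/2 = 18·8/2 = 72 kN
  M_B = -wL²/12 = -18·8²/12 = -96 kN·m
Load 4 — applied couple M₀=5 kN·m at a=24/5 m (b=L-a=16/5):
  R_A = 6M₀ab/L³ = 6·5·(24/5)·(16/5)/8³ = 9/10 kN
  M_A = M₀b(2a-b)/L² = 5·(16/5)·(2·(24/5)-(16/5))/8² = 8/5 kN·m
  R_B = -6M₀ab/L³ = -6·5·(24/5)·(16/5)/8³ = -9/10 kN
  M_B = M₀a(2b-a)/L² = 5·(24/5)·(2·(16/5)-(24/5))/8² = 3/5 kN·m
Superposition: R_A = 9463/120 kN, M_A = 3233/30 kN·m, R_B = 7817/120 kN, M_B = -919/10 kN·m

R_A = 9463/120 kN, M_A = 3233/30 kN·m, R_B = 7817/120 kN, M_B = -919/10 kN·m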